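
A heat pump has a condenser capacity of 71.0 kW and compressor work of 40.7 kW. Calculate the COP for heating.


COP_hp = Q_cond / W
COP_hp = 71.0 / 40.7
COP_hp = 1.744

1.744


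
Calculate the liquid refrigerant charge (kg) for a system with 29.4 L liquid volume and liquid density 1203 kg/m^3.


Charge = V * rho / 1000
Charge = 29.4 * 1203 / 1000
Charge = 35.37 kg

35.37


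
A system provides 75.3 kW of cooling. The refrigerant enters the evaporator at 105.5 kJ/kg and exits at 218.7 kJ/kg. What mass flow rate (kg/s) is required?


dh = 218.7 - 105.5 = 113.2 kJ/kg
m_dot = Q / dh = 75.3 / 113.2 = 0.6652 kg/s

0.6652


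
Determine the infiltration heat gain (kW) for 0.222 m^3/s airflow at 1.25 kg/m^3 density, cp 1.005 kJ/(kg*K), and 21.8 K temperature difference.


Q = V_dot * rho * cp * dT
Q = 0.222 * 1.25 * 1.005 * 21.8
Q = 6.08 kW

6.08


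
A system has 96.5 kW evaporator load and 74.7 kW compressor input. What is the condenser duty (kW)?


Q_cond = Q_evap + W
Q_cond = 96.5 + 74.7
Q_cond = 171.2 kW

171.2


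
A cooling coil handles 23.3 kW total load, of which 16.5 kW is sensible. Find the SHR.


SHR = Q_sensible / Q_total
SHR = 16.5 / 23.3
SHR = 0.708

0.708


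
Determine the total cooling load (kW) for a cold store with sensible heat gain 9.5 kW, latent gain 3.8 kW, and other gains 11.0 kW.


Q_total = Q_s + Q_l + Q_misc
Q_total = 9.5 + 3.8 + 11.0
Q_total = 24.3 kW

24.3


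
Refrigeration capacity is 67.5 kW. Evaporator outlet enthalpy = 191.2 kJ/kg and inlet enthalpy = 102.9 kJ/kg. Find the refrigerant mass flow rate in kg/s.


dh = 191.2 - 102.9 = 88.3 kJ/kg
m_dot = Q / dh = 67.5 / 88.3 = 0.7644 kg/s

0.7644


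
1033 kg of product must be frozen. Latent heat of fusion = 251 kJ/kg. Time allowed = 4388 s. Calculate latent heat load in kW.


Q_lat = m * h_fg / t
Q_lat = 1033 * 251 / 4388
Q_lat = 59.09 kW

59.09


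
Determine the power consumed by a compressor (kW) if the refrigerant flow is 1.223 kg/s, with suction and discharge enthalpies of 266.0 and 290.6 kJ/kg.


dh = 290.6 - 266.0 = 24.6 kJ/kg
W = m_dot * dh = 1.223 * 24.6 = 30.09 kW

30.09


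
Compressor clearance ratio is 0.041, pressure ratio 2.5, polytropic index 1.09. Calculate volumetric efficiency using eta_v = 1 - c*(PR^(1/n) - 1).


PR^(1/n) = 2.5^(1/1.09) = 2.31783532
eta_v = 1 - 0.041 * (2.31783532 - 1)
eta_v = 0.946

0.946


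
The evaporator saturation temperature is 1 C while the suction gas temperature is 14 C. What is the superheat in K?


Superheat = T_suction - T_evap
Superheat = 14 - (1)
Superheat = 13 K

13


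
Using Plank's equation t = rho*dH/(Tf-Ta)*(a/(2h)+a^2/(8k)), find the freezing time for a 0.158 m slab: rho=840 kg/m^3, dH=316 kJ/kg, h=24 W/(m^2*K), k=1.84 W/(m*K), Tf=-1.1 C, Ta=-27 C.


dT = -1.1 - (-27) = 25.9 K
term1 = a/(2h) = 0.158/(2*24) = 0.003291666667
term2 = a^2/(8k) = 0.158^2/(8*1.84) = 0.001695923913
t = rho*dH*1000/dT * (term1 + term2)
t = 840*316*1000/25.9 * (0.003291666667 + 0.001695923913)
t = 51116 s

51116


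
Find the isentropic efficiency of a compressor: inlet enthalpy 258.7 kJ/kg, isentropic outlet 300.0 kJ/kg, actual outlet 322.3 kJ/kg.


dh_ideal = 300.0 - 258.7 = 41.3 kJ/kg
dh_actual = 322.3 - 258.7 = 63.6 kJ/kg
eta_s = dh_ideal / dh_actual = 41.3 / 63.6
eta_s = 0.6494

0.6494


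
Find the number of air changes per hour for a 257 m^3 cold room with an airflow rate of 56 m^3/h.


ACH = flow / volume
ACH = 56 / 257
ACH = 0.218

0.218


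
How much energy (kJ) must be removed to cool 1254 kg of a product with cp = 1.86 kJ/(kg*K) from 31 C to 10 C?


dT = 31 - (10) = 21 K
Q = m * cp * dT = 1254 * 1.86 * 21
Q = 48981 kJ

48981


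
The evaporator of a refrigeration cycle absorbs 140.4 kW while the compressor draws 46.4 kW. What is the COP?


COP = Q_evap / W
COP = 140.4 / 46.4
COP = 3.026

3.026


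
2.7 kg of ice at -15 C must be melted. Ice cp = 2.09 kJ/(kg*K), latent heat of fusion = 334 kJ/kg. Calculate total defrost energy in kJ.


Sensible heat = cp * dT = 2.09 * 15 = 31.35 kJ/kg
Total per kg = 31.35 + 334 = 365.35 kJ/kg
Q = m * total = 2.7 * 365.35
Q = 986.4 kJ

986.4


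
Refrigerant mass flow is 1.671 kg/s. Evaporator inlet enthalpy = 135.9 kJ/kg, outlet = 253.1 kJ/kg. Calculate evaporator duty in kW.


dh = 253.1 - 135.9 = 117.2 kJ/kg
Q_evap = m_dot * dh = 1.671 * 117.2
Q_evap = 195.84 kW

195.84


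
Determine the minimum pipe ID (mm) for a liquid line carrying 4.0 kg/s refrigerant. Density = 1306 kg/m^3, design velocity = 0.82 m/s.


A = m_dot / (rho * v) = 4.0 / (1306 * 0.82) = 0.003735106264 m^2
d = sqrt(4*A/pi) * 1000
d = 69.0 mm

69.0


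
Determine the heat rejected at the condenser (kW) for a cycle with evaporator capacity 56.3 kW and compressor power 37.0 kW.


Q_cond = Q_evap + W
Q_cond = 56.3 + 37.0
Q_cond = 93.3 kW

93.3


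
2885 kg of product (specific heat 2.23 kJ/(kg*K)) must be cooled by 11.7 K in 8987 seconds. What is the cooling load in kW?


Q = m * cp * dT / t
Q = 2885 * 2.23 * 11.7 / 8987
Q = 8.376 kW

8.376


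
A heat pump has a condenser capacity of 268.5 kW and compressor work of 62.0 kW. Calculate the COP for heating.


COP_hp = Q_cond / W
COP_hp = 268.5 / 62.0
COP_hp = 4.331

4.331


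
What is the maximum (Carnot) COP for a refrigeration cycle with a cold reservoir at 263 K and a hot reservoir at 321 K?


dT = 321 - 263 = 58 K
COP_carnot = T_cold / dT = 263 / 58
COP_carnot = 4.534

4.534


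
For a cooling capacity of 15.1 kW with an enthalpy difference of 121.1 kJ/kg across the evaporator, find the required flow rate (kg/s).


m_dot = Q / dh
m_dot = 15.1 / 121.1
m_dot = 0.1247 kg/s

0.1247


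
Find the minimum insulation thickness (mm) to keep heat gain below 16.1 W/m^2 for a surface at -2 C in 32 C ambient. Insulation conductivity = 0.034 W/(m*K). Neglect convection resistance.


dT = 32 - (-2) = 34 K
thickness = k * dT / q_max * 1000
thickness = 0.034 * 34 / 16.1 * 1000
thickness = 71.8 mm

71.8


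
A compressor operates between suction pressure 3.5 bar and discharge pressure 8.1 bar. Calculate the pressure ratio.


PR = P_high / P_low
PR = 8.1 / 3.5
PR = 2.314

2.314


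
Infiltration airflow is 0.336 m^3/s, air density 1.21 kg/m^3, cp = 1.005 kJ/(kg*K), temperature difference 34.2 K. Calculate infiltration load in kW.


Q = V_dot * rho * cp * dT
Q = 0.336 * 1.21 * 1.005 * 34.2
Q = 13.974 kW

13.974


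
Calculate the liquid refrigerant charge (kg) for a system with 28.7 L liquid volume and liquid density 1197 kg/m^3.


Charge = V * rho / 1000
Charge = 28.7 * 1197 / 1000
Charge = 34.35 kg

34.35


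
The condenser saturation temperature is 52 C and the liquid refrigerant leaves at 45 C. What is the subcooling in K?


Subcooling = T_cond - T_liquid
Subcooling = 52 - 45
Subcooling = 7 K

7


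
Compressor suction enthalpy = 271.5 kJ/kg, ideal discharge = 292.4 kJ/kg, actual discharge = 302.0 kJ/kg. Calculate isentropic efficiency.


dh_ideal = 292.4 - 271.5 = 20.9 kJ/kg
dh_actual = 302.0 - 271.5 = 30.5 kJ/kg
eta_s = dh_ideal / dh_actual = 20.9 / 30.5
eta_s = 0.6852

0.6852


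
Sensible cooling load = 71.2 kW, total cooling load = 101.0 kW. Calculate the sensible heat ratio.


SHR = Q_sensible / Q_total
SHR = 71.2 / 101.0
SHR = 0.705

0.705


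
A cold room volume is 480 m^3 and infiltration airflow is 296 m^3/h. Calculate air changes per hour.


ACH = flow / volume
ACH = 296 / 480
ACH = 0.617

0.617


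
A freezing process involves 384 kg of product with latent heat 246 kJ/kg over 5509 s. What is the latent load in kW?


Q_lat = m * h_fg / t
Q_lat = 384 * 246 / 5509
Q_lat = 17.15 kW

17.15


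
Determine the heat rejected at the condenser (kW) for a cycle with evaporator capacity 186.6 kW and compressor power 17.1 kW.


Q_cond = Q_evap + W
Q_cond = 186.6 + 17.1
Q_cond = 203.7 kW

203.7


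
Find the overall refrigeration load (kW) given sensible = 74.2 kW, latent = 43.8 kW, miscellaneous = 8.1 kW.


Q_total = Q_s + Q_l + Q_misc
Q_total = 74.2 + 43.8 + 8.1
Q_total = 126.1 kW

126.1


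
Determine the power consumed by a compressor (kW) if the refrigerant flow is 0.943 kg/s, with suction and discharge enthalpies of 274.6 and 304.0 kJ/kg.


dh = 304.0 - 274.6 = 29.4 kJ/kg
W = m_dot * dh = 0.943 * 29.4 = 27.72 kW

27.72


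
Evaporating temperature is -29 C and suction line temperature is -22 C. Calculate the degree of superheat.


Superheat = T_suction - T_evap
Superheat = -22 - (-29)
Superheat = 7 K

7


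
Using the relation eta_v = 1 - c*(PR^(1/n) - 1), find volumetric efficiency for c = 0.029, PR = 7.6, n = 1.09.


PR^(1/n) = 7.6^(1/1.09) = 6.42814796
eta_v = 1 - 0.029 * (6.42814796 - 1)
eta_v = 0.8426

0.8426


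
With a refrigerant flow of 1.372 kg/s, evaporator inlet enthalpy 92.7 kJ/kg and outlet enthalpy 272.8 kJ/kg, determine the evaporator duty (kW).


dh = 272.8 - 92.7 = 180.1 kJ/kg
Q_evap = m_dot * dh = 1.372 * 180.1
Q_evap = 247.1 kW

247.1


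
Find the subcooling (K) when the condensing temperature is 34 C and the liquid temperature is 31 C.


Subcooling = T_cond - T_liquid
Subcooling = 34 - 31
Subcooling = 3 K

3


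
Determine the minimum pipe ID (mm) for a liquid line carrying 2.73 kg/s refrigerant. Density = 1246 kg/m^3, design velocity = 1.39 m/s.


A = m_dot / (rho * v) = 2.73 / (1246 * 1.39) = 0.001576267076 m^2
d = sqrt(4*A/pi) * 1000
d = 44.8 mm

44.8


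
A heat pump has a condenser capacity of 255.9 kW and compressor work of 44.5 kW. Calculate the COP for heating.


COP_hp = Q_cond / W
COP_hp = 255.9 / 44.5
COP_hp = 5.751

5.751


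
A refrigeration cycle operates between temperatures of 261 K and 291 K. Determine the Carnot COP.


dT = 291 - 261 = 30 K
COP_carnot = T_cold / dT = 261 / 30
COP_carnot = 8.7

8.7


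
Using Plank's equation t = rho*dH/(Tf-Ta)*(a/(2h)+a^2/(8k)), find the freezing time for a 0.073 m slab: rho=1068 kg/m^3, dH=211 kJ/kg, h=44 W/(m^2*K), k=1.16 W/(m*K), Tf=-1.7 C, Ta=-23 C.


dT = -1.7 - (-23) = 21.3 K
term1 = a/(2h) = 0.073/(2*44) = 0.0008295454545
term2 = a^2/(8k) = 0.073^2/(8*1.16) = 0.0005742456897
t = rho*dH*1000/dT * (term1 + term2)
t = 1068*211*1000/21.3 * (0.0008295454545 + 0.0005742456897)
t = 14852 s

14852


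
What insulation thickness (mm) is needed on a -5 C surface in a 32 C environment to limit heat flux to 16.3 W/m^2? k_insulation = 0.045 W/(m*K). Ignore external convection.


dT = 32 - (-5) = 37 K
thickness = k * dT / q_max * 1000
thickness = 0.045 * 37 / 16.3 * 1000
thickness = 102.1 mm

102.1


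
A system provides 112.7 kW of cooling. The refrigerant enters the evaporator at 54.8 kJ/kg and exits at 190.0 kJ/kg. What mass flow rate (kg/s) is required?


dh = 190.0 - 54.8 = 135.2 kJ/kg
m_dot = Q / dh = 112.7 / 135.2 = 0.8336 kg/s

0.8336


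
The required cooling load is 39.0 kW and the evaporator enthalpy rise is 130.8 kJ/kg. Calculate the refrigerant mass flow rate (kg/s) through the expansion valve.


m_dot = Q / dh
m_dot = 39.0 / 130.8
m_dot = 0.2982 kg/s

0.2982


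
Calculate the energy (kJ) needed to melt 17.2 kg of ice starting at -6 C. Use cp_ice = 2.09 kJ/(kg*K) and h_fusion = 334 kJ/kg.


Sensible heat = cp * dT = 2.09 * 6 = 12.54 kJ/kg
Total per kg = 12.54 + 334 = 346.54 kJ/kg
Q = m * total = 17.2 * 346.54
Q = 5960.5 kJ

5960.5


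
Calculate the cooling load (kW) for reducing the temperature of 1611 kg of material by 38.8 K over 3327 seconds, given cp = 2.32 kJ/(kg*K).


Q = m * cp * dT / t
Q = 1611 * 2.32 * 38.8 / 3327
Q = 43.588 kW

43.588


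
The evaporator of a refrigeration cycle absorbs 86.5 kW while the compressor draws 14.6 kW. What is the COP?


COP = Q_evap / W
COP = 86.5 / 14.6
COP = 5.925

5.925


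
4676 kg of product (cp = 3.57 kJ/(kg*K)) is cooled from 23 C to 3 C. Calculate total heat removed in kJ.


dT = 23 - (3) = 20 K
Q = m * cp * dT = 4676 * 3.57 * 20
Q = 333866 kJ

333866


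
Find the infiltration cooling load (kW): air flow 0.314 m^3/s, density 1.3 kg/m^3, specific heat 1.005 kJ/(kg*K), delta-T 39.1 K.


Q = V_dot * rho * cp * dT
Q = 0.314 * 1.3 * 1.005 * 39.1
Q = 16.04 kW

16.04


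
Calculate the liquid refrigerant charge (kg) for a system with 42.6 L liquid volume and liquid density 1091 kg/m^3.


Charge = V * rho / 1000
Charge = 42.6 * 1091 / 1000
Charge = 46.48 kg

46.48


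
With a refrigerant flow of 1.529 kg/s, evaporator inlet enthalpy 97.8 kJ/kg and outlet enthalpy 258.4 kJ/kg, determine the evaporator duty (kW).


dh = 258.4 - 97.8 = 160.6 kJ/kg
Q_evap = m_dot * dh = 1.529 * 160.6
Q_evap = 245.56 kW

245.56


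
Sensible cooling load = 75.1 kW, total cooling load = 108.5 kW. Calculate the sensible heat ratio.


SHR = Q_sensible / Q_total
SHR = 75.1 / 108.5
SHR = 0.692

0.692


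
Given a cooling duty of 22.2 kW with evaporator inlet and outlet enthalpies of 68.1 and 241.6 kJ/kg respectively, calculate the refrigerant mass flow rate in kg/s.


dh = 241.6 - 68.1 = 173.5 kJ/kg
m_dot = Q / dh = 22.2 / 173.5 = 0.128 kg/s

0.128


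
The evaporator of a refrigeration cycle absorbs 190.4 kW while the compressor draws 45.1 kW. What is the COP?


COP = Q_evap / W
COP = 190.4 / 45.1
COP = 4.222

4.222


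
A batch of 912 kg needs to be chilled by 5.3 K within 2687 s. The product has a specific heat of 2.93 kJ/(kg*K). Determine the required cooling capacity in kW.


Q = m * cp * dT / t
Q = 912 * 2.93 * 5.3 / 2687
Q = 5.271 kW

5.271


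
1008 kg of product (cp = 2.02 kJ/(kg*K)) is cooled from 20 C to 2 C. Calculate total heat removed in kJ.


dT = 20 - (2) = 18 K
Q = m * cp * dT = 1008 * 2.02 * 18
Q = 36651 kJ

36651


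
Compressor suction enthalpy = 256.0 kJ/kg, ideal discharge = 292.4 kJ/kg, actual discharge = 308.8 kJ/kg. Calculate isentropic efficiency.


dh_ideal = 292.4 - 256.0 = 36.4 kJ/kg
dh_actual = 308.8 - 256.0 = 52.8 kJ/kg
eta_s = dh_ideal / dh_actual = 36.4 / 52.8
eta_s = 0.6894

0.6894


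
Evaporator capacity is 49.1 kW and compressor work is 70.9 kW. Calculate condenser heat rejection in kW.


Q_cond = Q_evap + W
Q_cond = 49.1 + 70.9
Q_cond = 120.0 kW

120.0


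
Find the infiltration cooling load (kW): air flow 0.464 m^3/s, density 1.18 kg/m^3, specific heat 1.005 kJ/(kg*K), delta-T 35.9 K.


Q = V_dot * rho * cp * dT
Q = 0.464 * 1.18 * 1.005 * 35.9
Q = 19.754 kW

19.754


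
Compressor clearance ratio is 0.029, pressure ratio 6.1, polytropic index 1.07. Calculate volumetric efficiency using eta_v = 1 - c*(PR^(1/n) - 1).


PR^(1/n) = 6.1^(1/1.07) = 5.41942383
eta_v = 1 - 0.029 * (5.41942383 - 1)
eta_v = 0.8718

0.8718


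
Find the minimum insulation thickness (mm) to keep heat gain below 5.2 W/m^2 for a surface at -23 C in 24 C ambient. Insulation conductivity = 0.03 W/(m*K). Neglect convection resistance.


dT = 24 - (-23) = 47 K
thickness = k * dT / q_max * 1000
thickness = 0.03 * 47 / 5.2 * 1000
thickness = 271.2 mm

271.2


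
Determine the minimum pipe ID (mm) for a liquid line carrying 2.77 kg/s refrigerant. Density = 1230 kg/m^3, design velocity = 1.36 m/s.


A = m_dot / (rho * v) = 2.77 / (1230 * 1.36) = 0.001655906265 m^2
d = sqrt(4*A/pi) * 1000
d = 45.9 mm

45.9


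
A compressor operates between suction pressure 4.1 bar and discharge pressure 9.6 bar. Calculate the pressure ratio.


PR = P_high / P_low
PR = 9.6 / 4.1
PR = 2.341

2.341


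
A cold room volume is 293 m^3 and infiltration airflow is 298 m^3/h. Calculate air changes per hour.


ACH = flow / volume
ACH = 298 / 293
ACH = 1.017

1.017


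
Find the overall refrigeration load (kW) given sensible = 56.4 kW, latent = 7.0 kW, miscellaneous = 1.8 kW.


Q_total = Q_s + Q_l + Q_misc
Q_total = 56.4 + 7.0 + 1.8
Q_total = 65.2 kW

65.2


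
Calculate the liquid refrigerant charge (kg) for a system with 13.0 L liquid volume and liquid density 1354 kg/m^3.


Charge = V * rho / 1000
Charge = 13.0 * 1354 / 1000
Charge = 17.6 kg

17.6


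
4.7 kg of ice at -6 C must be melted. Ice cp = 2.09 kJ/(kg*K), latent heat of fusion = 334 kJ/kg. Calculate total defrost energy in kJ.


Sensible heat = cp * dT = 2.09 * 6 = 12.54 kJ/kg
Total per kg = 12.54 + 334 = 346.54 kJ/kg
Q = m * total = 4.7 * 346.54
Q = 1628.7 kJ

1628.7


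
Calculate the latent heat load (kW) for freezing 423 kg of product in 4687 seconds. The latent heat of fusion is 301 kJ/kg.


Q_lat = m * h_fg / t
Q_lat = 423 * 301 / 4687
Q_lat = 27.17 kW

27.17


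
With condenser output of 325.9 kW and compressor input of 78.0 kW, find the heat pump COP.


COP_hp = Q_cond / W
COP_hp = 325.9 / 78.0
COP_hp = 4.178

4.178


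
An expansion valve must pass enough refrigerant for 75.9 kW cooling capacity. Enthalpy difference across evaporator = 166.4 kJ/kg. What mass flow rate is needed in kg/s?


m_dot = Q / dh
m_dot = 75.9 / 166.4
m_dot = 0.4561 kg/s

0.4561


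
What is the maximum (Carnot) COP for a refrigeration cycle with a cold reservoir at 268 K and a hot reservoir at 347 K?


dT = 347 - 268 = 79 K
COP_carnot = T_cold / dT = 268 / 79
COP_carnot = 3.392

3.392


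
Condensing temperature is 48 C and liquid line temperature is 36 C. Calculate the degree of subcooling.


Subcooling = T_cond - T_liquid
Subcooling = 48 - 36
Subcooling = 12 K

12


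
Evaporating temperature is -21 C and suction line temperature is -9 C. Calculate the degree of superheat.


Superheat = T_suction - T_evap
Superheat = -9 - (-21)
Superheat = 12 K

12


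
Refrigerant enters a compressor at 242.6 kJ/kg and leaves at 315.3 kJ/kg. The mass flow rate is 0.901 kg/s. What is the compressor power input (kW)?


dh = 315.3 - 242.6 = 72.7 kJ/kg
W = m_dot * dh = 0.901 * 72.7 = 65.5 kW

65.5


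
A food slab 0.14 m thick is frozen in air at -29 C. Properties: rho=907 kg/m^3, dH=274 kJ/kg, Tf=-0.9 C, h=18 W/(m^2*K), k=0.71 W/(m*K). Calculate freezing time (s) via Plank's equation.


dT = -0.9 - (-29) = 28.1 K
term1 = a/(2h) = 0.14/(2*18) = 0.003888888889
term2 = a^2/(8k) = 0.14^2/(8*0.71) = 0.003450704225
t = rho*dH*1000/dT * (term1 + term2)
t = 907*274*1000/28.1 * (0.003888888889 + 0.003450704225)
t = 64912 s

64912


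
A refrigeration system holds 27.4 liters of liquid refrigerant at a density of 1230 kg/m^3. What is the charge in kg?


Charge = V * rho / 1000
Charge = 27.4 * 1230 / 1000
Charge = 33.7 kg

33.7


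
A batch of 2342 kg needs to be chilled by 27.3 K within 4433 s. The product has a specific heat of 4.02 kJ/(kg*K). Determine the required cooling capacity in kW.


Q = m * cp * dT / t
Q = 2342 * 4.02 * 27.3 / 4433
Q = 57.98 kW

57.98


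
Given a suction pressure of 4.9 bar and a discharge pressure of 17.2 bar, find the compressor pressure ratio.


PR = P_high / P_low
PR = 17.2 / 4.9
PR = 3.51

3.51


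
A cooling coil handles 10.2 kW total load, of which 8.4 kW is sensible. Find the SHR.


SHR = Q_sensible / Q_total
SHR = 8.4 / 10.2
SHR = 0.824

0.824


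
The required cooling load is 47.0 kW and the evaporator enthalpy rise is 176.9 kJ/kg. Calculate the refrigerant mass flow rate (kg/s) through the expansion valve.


m_dot = Q / dh
m_dot = 47.0 / 176.9
m_dot = 0.2657 kg/s

0.2657


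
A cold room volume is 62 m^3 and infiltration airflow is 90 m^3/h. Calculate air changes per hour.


ACH = flow / volume
ACH = 90 / 62
ACH = 1.452

1.452


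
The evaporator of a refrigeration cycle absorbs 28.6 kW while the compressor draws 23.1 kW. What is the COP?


COP = Q_evap / W
COP = 28.6 / 23.1
COP = 1.238

1.238


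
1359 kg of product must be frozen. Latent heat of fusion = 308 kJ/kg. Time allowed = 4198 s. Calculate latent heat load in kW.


Q_lat = m * h_fg / t
Q_lat = 1359 * 308 / 4198
Q_lat = 99.71 kW

99.71


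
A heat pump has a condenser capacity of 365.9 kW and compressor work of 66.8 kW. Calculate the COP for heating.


COP_hp = Q_cond / W
COP_hp = 365.9 / 66.8
COP_hp = 5.478

5.478


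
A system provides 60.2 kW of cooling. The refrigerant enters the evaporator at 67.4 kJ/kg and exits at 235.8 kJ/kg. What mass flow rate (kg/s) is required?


dh = 235.8 - 67.4 = 168.4 kJ/kg
m_dot = Q / dh = 60.2 / 168.4 = 0.3575 kg/s

0.3575


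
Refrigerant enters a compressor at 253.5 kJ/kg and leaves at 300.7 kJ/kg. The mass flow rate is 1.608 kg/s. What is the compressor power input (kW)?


dh = 300.7 - 253.5 = 47.2 kJ/kg
W = m_dot * dh = 1.608 * 47.2 = 75.9 kW

75.9


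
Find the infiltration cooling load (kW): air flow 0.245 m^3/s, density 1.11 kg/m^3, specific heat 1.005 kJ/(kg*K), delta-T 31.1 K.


Q = V_dot * rho * cp * dT
Q = 0.245 * 1.11 * 1.005 * 31.1
Q = 8.5 kW

8.5


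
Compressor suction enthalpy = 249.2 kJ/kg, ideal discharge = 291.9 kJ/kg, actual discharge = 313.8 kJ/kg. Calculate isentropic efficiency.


dh_ideal = 291.9 - 249.2 = 42.7 kJ/kg
dh_actual = 313.8 - 249.2 = 64.6 kJ/kg
eta_s = dh_ideal / dh_actual = 42.7 / 64.6
eta_s = 0.661

0.661


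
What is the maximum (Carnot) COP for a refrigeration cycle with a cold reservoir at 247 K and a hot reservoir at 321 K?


dT = 321 - 247 = 74 K
COP_carnot = T_cold / dT = 247 / 74
COP_carnot = 3.338

3.338


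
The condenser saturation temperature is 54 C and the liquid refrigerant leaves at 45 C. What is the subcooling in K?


Subcooling = T_cond - T_liquid
Subcooling = 54 - 45
Subcooling = 9 K

9


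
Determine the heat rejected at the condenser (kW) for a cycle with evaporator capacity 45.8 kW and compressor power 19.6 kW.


Q_cond = Q_evap + W
Q_cond = 45.8 + 19.6
Q_cond = 65.4 kW

65.4


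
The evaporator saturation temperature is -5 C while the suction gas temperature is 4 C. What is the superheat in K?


Superheat = T_suction - T_evap
Superheat = 4 - (-5)
Superheat = 9 K

9


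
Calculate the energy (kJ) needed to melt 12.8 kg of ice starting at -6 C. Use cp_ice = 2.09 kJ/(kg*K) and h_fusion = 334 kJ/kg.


Sensible heat = cp * dT = 2.09 * 6 = 12.54 kJ/kg
Total per kg = 12.54 + 334 = 346.54 kJ/kg
Q = m * total = 12.8 * 346.54
Q = 4435.7 kJ

4435.7


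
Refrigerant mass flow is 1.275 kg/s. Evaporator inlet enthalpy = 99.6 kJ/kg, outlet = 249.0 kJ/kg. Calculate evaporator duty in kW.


dh = 249.0 - 99.6 = 149.4 kJ/kg
Q_evap = m_dot * dh = 1.275 * 149.4
Q_evap = 190.49 kW

190.49


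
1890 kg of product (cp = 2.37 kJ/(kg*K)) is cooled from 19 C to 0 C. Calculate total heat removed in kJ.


dT = 19 - (0) = 19 K
Q = m * cp * dT = 1890 * 2.37 * 19
Q = 85107 kJ

85107


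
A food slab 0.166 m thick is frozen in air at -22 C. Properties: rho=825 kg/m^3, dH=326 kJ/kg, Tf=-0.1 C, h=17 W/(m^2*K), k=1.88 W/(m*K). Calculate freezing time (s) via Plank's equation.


dT = -0.1 - (-22) = 21.9 K
term1 = a/(2h) = 0.166/(2*17) = 0.004882352941
term2 = a^2/(8k) = 0.166^2/(8*1.88) = 0.001832180851
t = rho*dH*1000/dT * (term1 + term2)
t = 825*326*1000/21.9 * (0.004882352941 + 0.001832180851)
t = 82460 s

82460


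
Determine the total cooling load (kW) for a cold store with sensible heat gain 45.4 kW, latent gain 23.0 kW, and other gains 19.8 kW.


Q_total = Q_s + Q_l + Q_misc
Q_total = 45.4 + 23.0 + 19.8
Q_total = 88.2 kW

88.2


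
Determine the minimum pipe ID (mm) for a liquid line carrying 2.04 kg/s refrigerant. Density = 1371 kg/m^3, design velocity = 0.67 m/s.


A = m_dot / (rho * v) = 2.04 / (1371 * 0.67) = 0.002220843267 m^2
d = sqrt(4*A/pi) * 1000
d = 53.2 mm

53.2


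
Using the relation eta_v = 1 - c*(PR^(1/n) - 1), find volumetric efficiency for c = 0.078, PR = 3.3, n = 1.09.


PR^(1/n) = 3.3^(1/1.09) = 2.9902043
eta_v = 1 - 0.078 * (2.9902043 - 1)
eta_v = 0.8448

0.8448


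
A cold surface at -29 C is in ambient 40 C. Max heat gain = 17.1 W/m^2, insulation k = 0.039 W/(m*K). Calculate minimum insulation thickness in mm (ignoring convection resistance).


dT = 40 - (-29) = 69 K
thickness = k * dT / q_max * 1000
thickness = 0.039 * 69 / 17.1 * 1000
thickness = 157.4 mm

157.4


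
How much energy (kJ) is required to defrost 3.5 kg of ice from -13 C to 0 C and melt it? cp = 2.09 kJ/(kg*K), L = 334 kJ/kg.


Sensible heat = cp * dT = 2.09 * 13 = 27.17 kJ/kg
Total per kg = 27.17 + 334 = 361.17 kJ/kg
Q = m * total = 3.5 * 361.17
Q = 1264.1 kJ

1264.1


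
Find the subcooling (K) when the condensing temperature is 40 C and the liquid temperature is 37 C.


Subcooling = T_cond - T_liquid
Subcooling = 40 - 37
Subcooling = 3 K

3


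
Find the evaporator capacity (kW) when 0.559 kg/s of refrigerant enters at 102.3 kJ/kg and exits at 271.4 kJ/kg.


dh = 271.4 - 102.3 = 169.1 kJ/kg
Q_evap = m_dot * dh = 0.559 * 169.1
Q_evap = 94.53 kW

94.53


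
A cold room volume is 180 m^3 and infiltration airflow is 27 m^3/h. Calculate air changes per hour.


ACH = flow / volume
ACH = 27 / 180
ACH = 0.15

0.15


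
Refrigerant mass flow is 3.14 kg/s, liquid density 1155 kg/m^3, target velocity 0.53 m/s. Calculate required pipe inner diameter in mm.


A = m_dot / (rho * v) = 3.14 / (1155 * 0.53) = 0.005129461733 m^2
d = sqrt(4*A/pi) * 1000
d = 80.8 mm

80.8


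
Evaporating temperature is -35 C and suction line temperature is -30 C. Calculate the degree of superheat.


Superheat = T_suction - T_evap
Superheat = -30 - (-35)
Superheat = 5 K

5


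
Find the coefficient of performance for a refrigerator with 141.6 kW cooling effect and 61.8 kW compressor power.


COP = Q_evap / W
COP = 141.6 / 61.8
COP = 2.291

2.291


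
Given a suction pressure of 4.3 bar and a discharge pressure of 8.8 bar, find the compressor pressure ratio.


PR = P_high / P_low
PR = 8.8 / 4.3
PR = 2.047

2.047


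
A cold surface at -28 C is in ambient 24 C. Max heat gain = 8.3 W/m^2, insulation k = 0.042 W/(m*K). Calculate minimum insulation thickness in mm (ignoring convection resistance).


dT = 24 - (-28) = 52 K
thickness = k * dT / q_max * 1000
thickness = 0.042 * 52 / 8.3 * 1000
thickness = 263.1 mm

263.1


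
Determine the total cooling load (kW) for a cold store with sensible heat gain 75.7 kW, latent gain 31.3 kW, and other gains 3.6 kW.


Q_total = Q_s + Q_l + Q_misc
Q_total = 75.7 + 31.3 + 3.6
Q_total = 110.6 kW

110.6


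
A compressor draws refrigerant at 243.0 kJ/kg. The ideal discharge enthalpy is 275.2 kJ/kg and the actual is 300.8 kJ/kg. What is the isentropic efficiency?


dh_ideal = 275.2 - 243.0 = 32.2 kJ/kg
dh_actual = 300.8 - 243.0 = 57.8 kJ/kg
eta_s = dh_ideal / dh_actual = 32.2 / 57.8
eta_s = 0.5571

0.5571


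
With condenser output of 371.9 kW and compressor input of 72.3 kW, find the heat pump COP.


COP_hp = Q_cond / W
COP_hp = 371.9 / 72.3
COP_hp = 5.144

5.144


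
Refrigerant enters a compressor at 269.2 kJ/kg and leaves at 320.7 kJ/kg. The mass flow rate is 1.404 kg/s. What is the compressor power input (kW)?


dh = 320.7 - 269.2 = 51.5 kJ/kg
W = m_dot * dh = 1.404 * 51.5 = 72.31 kW

72.31


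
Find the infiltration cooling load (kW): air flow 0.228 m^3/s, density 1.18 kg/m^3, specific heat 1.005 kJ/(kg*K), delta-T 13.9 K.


Q = V_dot * rho * cp * dT
Q = 0.228 * 1.18 * 1.005 * 13.9
Q = 3.758 kW

3.758


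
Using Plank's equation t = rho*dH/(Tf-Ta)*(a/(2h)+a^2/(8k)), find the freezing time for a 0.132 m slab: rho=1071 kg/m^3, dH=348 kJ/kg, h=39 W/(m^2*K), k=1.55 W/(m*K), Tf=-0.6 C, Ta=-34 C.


dT = -0.6 - (-34) = 33.4 K
term1 = a/(2h) = 0.132/(2*39) = 0.001692307692
term2 = a^2/(8k) = 0.132^2/(8*1.55) = 0.00140516129
t = rho*dH*1000/dT * (term1 + term2)
t = 1071*348*1000/33.4 * (0.001692307692 + 0.00140516129)
t = 34564 s

34564


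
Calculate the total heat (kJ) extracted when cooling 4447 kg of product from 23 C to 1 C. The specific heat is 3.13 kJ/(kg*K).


dT = 23 - (1) = 22 K
Q = m * cp * dT = 4447 * 3.13 * 22
Q = 306220 kJ

306220


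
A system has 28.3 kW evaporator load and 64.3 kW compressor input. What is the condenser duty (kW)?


Q_cond = Q_evap + W
Q_cond = 28.3 + 64.3
Q_cond = 92.6 kW

92.6


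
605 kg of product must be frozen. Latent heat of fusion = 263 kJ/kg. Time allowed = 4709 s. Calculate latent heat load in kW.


Q_lat = m * h_fg / t
Q_lat = 605 * 263 / 4709
Q_lat = 33.79 kW

33.79


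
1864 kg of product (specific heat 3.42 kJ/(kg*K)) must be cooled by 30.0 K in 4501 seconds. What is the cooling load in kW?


Q = m * cp * dT / t
Q = 1864 * 3.42 * 30.0 / 4501
Q = 42.49 kW

42.49


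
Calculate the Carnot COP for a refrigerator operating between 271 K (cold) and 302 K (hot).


dT = 302 - 271 = 31 K
COP_carnot = T_cold / dT = 271 / 31
COP_carnot = 8.742

8.742


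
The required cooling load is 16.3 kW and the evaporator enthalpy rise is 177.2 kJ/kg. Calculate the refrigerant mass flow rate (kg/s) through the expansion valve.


m_dot = Q / dh
m_dot = 16.3 / 177.2
m_dot = 0.092 kg/s

0.092


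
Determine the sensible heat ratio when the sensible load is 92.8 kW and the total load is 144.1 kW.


SHR = Q_sensible / Q_total
SHR = 92.8 / 144.1
SHR = 0.644

0.644


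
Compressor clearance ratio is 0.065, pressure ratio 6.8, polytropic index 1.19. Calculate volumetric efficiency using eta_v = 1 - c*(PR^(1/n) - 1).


PR^(1/n) = 6.8^(1/1.19) = 5.00711218
eta_v = 1 - 0.065 * (5.00711218 - 1)
eta_v = 0.7395

0.7395


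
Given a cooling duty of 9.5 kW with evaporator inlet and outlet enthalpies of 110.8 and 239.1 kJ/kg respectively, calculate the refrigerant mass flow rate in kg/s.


dh = 239.1 - 110.8 = 128.3 kJ/kg
m_dot = Q / dh = 9.5 / 128.3 = 0.074 kg/s

0.074


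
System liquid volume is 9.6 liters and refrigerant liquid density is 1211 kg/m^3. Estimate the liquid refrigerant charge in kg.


Charge = V * rho / 1000
Charge = 9.6 * 1211 / 1000
Charge = 11.63 kg

11.63


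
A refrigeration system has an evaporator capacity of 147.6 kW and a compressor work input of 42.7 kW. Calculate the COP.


COP = Q_evap / W
COP = 147.6 / 42.7
COP = 3.457

3.457


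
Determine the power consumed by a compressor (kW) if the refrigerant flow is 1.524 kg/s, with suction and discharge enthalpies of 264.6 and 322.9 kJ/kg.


dh = 322.9 - 264.6 = 58.3 kJ/kg
W = m_dot * dh = 1.524 * 58.3 = 88.85 kW

88.85


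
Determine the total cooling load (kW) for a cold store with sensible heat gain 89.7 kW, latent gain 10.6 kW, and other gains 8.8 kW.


Q_total = Q_s + Q_l + Q_misc
Q_total = 89.7 + 10.6 + 8.8
Q_total = 109.1 kW

109.1


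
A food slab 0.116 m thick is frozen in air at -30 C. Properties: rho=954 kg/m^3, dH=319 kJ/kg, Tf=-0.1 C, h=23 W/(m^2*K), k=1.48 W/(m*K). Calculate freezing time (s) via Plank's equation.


dT = -0.1 - (-30) = 29.9 K
term1 = a/(2h) = 0.116/(2*23) = 0.00252173913
term2 = a^2/(8k) = 0.116^2/(8*1.48) = 0.001136486486
t = rho*dH*1000/dT * (term1 + term2)
t = 954*319*1000/29.9 * (0.00252173913 + 0.001136486486)
t = 37234 s

37234


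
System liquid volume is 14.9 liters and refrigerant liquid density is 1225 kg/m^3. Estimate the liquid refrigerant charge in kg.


Charge = V * rho / 1000
Charge = 14.9 * 1225 / 1000
Charge = 18.25 kg

18.25


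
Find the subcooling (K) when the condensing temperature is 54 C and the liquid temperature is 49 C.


Subcooling = T_cond - T_liquid
Subcooling = 54 - 49
Subcooling = 5 K

5


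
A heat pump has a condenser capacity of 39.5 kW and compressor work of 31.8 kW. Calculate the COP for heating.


COP_hp = Q_cond / W
COP_hp = 39.5 / 31.8
COP_hp = 1.242

1.242


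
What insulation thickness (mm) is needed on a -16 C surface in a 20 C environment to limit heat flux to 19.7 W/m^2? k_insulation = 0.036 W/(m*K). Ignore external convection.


dT = 20 - (-16) = 36 K
thickness = k * dT / q_max * 1000
thickness = 0.036 * 36 / 19.7 * 1000
thickness = 65.8 mm

65.8


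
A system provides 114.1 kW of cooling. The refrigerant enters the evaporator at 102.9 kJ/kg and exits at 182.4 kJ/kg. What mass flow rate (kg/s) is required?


dh = 182.4 - 102.9 = 79.5 kJ/kg
m_dot = Q / dh = 114.1 / 79.5 = 1.4352 kg/s

1.4352


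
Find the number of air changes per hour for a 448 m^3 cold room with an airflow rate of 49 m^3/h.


ACH = flow / volume
ACH = 49 / 448
ACH = 0.109

0.109


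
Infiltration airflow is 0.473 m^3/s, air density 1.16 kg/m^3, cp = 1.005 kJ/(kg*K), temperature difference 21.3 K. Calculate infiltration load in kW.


Q = V_dot * rho * cp * dT
Q = 0.473 * 1.16 * 1.005 * 21.3
Q = 11.745 kW

11.745


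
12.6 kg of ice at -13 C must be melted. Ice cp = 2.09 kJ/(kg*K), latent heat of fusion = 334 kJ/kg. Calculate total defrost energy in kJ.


Sensible heat = cp * dT = 2.09 * 13 = 27.17 kJ/kg
Total per kg = 27.17 + 334 = 361.17 kJ/kg
Q = m * total = 12.6 * 361.17
Q = 4550.7 kJ

4550.7


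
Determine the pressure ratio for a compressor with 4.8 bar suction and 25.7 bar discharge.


PR = P_high / P_low
PR = 25.7 / 4.8
PR = 5.354

5.354


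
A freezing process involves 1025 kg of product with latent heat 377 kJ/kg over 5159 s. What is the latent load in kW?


Q_lat = m * h_fg / t
Q_lat = 1025 * 377 / 5159
Q_lat = 74.9 kW

74.9


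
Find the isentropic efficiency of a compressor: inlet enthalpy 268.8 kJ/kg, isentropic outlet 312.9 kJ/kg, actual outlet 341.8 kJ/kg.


dh_ideal = 312.9 - 268.8 = 44.1 kJ/kg
dh_actual = 341.8 - 268.8 = 73.0 kJ/kg
eta_s = dh_ideal / dh_actual = 44.1 / 73.0
eta_s = 0.6041

0.6041


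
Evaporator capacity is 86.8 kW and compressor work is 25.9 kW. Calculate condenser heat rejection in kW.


Q_cond = Q_evap + W
Q_cond = 86.8 + 25.9
Q_cond = 112.7 kW

112.7


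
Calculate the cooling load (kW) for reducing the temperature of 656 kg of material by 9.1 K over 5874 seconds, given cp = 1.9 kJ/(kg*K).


Q = m * cp * dT / t
Q = 656 * 1.9 * 9.1 / 5874
Q = 1.931 kW

1.931


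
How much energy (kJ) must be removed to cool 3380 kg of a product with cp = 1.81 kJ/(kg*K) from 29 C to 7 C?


dT = 29 - (7) = 22 K
Q = m * cp * dT = 3380 * 1.81 * 22
Q = 134592 kJ

134592


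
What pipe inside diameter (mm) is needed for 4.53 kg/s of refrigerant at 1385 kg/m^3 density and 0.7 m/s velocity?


A = m_dot / (rho * v) = 4.53 / (1385 * 0.7) = 0.004672511604 m^2
d = sqrt(4*A/pi) * 1000
d = 77.1 mm

77.1


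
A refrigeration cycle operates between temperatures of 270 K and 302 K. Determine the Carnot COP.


dT = 302 - 270 = 32 K
COP_carnot = T_cold / dT = 270 / 32
COP_carnot = 8.438

8.438


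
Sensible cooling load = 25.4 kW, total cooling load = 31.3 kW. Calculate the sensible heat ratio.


SHR = Q_sensible / Q_total
SHR = 25.4 / 31.3
SHR = 0.812

0.812


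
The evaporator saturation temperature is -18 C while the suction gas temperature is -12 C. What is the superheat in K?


Superheat = T_suction - T_evap
Superheat = -12 - (-18)
Superheat = 6 K

6


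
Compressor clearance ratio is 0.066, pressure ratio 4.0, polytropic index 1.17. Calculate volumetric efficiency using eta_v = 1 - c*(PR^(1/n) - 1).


PR^(1/n) = 4.0^(1/1.17) = 3.27025177
eta_v = 1 - 0.066 * (3.27025177 - 1)
eta_v = 0.8502

0.8502


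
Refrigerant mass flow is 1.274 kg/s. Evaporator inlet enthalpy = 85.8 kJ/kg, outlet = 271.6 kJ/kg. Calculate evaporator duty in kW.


dh = 271.6 - 85.8 = 185.8 kJ/kg
Q_evap = m_dot * dh = 1.274 * 185.8
Q_evap = 236.71 kW

236.71


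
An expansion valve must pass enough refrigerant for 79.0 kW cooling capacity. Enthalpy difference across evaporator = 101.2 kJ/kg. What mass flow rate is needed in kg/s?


m_dot = Q / dh
m_dot = 79.0 / 101.2
m_dot = 0.7806 kg/s

0.7806


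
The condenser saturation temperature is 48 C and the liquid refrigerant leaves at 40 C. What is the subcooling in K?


Subcooling = T_cond - T_liquid
Subcooling = 48 - 40
Subcooling = 8 K

8


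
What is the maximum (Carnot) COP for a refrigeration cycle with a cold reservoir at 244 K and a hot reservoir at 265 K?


dT = 265 - 244 = 21 K
COP_carnot = T_cold / dT = 244 / 21
COP_carnot = 11.619

11.619


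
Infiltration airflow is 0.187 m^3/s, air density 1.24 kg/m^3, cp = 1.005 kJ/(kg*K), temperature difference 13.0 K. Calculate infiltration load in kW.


Q = V_dot * rho * cp * dT
Q = 0.187 * 1.24 * 1.005 * 13.0
Q = 3.03 kW

3.03


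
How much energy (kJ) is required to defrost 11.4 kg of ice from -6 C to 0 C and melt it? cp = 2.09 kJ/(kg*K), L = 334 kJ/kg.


Sensible heat = cp * dT = 2.09 * 6 = 12.54 kJ/kg
Total per kg = 12.54 + 334 = 346.54 kJ/kg
Q = m * total = 11.4 * 346.54
Q = 3950.6 kJ

3950.6


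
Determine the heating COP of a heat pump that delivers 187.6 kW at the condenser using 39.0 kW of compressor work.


COP_hp = Q_cond / W
COP_hp = 187.6 / 39.0
COP_hp = 4.81

4.81


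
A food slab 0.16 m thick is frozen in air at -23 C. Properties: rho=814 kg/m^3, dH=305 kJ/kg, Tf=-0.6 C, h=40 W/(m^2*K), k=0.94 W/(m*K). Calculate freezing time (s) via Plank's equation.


dT = -0.6 - (-23) = 22.4 K
term1 = a/(2h) = 0.16/(2*40) = 0.002
term2 = a^2/(8k) = 0.16^2/(8*0.94) = 0.003404255319
t = rho*dH*1000/dT * (term1 + term2)
t = 814*305*1000/22.4 * (0.002 + 0.003404255319)
t = 59898 s

59898


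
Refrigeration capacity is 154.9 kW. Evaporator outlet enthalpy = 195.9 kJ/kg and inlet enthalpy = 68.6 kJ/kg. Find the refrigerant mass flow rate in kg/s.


dh = 195.9 - 68.6 = 127.3 kJ/kg
m_dot = Q / dh = 154.9 / 127.3 = 1.2168 kg/s

1.2168


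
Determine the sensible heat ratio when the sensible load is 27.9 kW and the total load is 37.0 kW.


SHR = Q_sensible / Q_total
SHR = 27.9 / 37.0
SHR = 0.754

0.754


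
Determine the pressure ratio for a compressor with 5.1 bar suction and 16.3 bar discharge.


PR = P_high / P_low
PR = 16.3 / 5.1
PR = 3.196

3.196


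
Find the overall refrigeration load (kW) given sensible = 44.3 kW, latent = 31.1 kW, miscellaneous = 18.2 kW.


Q_total = Q_s + Q_l + Q_misc
Q_total = 44.3 + 31.1 + 18.2
Q_total = 93.6 kW

93.6


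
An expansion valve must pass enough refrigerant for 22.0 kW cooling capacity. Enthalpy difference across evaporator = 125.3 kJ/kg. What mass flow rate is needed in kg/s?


m_dot = Q / dh
m_dot = 22.0 / 125.3
m_dot = 0.1756 kg/s

0.1756


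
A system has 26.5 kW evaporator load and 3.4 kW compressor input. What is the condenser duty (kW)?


Q_cond = Q_evap + W
Q_cond = 26.5 + 3.4
Q_cond = 29.9 kW

29.9


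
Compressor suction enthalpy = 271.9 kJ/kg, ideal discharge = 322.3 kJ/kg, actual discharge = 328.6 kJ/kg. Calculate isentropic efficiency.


dh_ideal = 322.3 - 271.9 = 50.4 kJ/kg
dh_actual = 328.6 - 271.9 = 56.7 kJ/kg
eta_s = dh_ideal / dh_actual = 50.4 / 56.7
eta_s = 0.8889

0.8889


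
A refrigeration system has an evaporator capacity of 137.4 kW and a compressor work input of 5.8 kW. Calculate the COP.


COP = Q_evap / W
COP = 137.4 / 5.8
COP = 23.69

23.69


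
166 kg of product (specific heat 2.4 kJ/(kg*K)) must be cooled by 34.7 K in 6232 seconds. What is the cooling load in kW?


Q = m * cp * dT / t
Q = 166 * 2.4 * 34.7 / 6232
Q = 2.218 kW

2.218


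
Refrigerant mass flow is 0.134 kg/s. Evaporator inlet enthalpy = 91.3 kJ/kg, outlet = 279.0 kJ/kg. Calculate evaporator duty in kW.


dh = 279.0 - 91.3 = 187.7 kJ/kg
Q_evap = m_dot * dh = 0.134 * 187.7
Q_evap = 25.15 kW

25.15


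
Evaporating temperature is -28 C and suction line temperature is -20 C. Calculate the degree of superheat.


Superheat = T_suction - T_evap
Superheat = -20 - (-28)
Superheat = 8 K

8


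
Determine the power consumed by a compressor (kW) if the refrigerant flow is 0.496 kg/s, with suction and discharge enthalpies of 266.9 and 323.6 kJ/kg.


dh = 323.6 - 266.9 = 56.7 kJ/kg
W = m_dot * dh = 0.496 * 56.7 = 28.12 kW

28.12


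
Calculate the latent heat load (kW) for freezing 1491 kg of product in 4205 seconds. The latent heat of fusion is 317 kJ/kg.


Q_lat = m * h_fg / t
Q_lat = 1491 * 317 / 4205
Q_lat = 112.4 kW

112.4
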